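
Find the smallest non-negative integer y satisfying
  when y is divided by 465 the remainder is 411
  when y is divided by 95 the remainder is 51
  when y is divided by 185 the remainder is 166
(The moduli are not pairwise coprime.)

264531

gcd(465, 95) = 5 and 5 | (51 − 411), so the pair is consistent; merging gives y ≡ 8316 (mod 8835), where 8835 = lcm(465, 95).
gcd(8835, 185) = 5 and 5 | (166 − 8316), so the pair is consistent; merging gives y ≡ 264531 (mod 326895), where 326895 = lcm(8835, 185).
The solution is unique modulo lcm(465, 95, 185) = 326895.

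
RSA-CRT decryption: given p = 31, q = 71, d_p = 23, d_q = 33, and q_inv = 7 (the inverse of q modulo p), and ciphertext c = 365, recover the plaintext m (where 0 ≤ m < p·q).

1540

m₁ = c^(d_p) mod p: c ≡ 24 (mod 31), and 24^23 mod 31 = 21.
m₂ = c^(d_q) mod q: c ≡ 10 (mod 71), and 10^33 mod 71 = 49.
h = q_inv·(m₁ − m₂) mod p = 7·(21 − 49) mod 31 = 21.
m = m₂ + h·q = 49 + 21·71 = 1540.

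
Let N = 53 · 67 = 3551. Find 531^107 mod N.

3499

Mod 53: 531 ≡ 1; by Fermat, exponent reduces to 107 mod 52 = 3; 1^3 ≡ 1 (mod 53).
Mod 67: 531 ≡ 62; by Fermat, exponent reduces to 107 mod 66 = 41; 62^41 ≡ 15 (mod 67).
Combine by CRT: x ≡ 1 (mod 53), x ≡ 15 (mod 67) ⇒ x ≡ 3499 (mod 3551).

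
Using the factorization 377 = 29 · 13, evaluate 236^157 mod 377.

93

Mod 29: 236 ≡ 4; by Fermat, exponent reduces to 157 mod 28 = 17; 4^17 ≡ 6 (mod 29).
Mod 13: 236 ≡ 2; by Fermat, exponent reduces to 157 mod 12 = 1; 2^1 ≡ 2 (mod 13).
Combine by CRT: x ≡ 6 (mod 29), x ≡ 2 (mod 13) ⇒ x ≡ 93 (mod 377).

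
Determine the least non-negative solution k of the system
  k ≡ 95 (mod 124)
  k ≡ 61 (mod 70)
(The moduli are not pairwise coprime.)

3071

gcd(124, 70) = 2 and 2 | (61 − 95), so the pair is consistent; merging gives k ≡ 3071 (mod 4340), where 4340 = lcm(124, 70).
The solution is unique modulo lcm(124, 70) = 4340.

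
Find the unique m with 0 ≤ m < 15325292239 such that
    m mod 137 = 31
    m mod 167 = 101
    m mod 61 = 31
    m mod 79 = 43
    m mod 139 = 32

The moduli are pairwise coprime; N = 137·167·61·79·139 = 15325292239.
N/137 = 111863447; 111863447 ≡ 70 (mod 137); 70·92 ≡ 1, so inverse 92.
N/167 = 91768217; 91768217 ≡ 47 (mod 167); 47·32 ≡ 1, so inverse 32.
N/61 = 251234299; 251234299 ≡ 4 (mod 61); 4·46 ≡ 1, so inverse 46.
N/79 = 193991041; 193991041 ≡ 63 (mod 79); 63·74 ≡ 1, so inverse 74.
N/139 = 110253901; 110253901 ≡ 74 (mod 139); 74·62 ≡ 1, so inverse 62.
m ≡ 31·111863447·92 + 101·91768217·32 + 31·251234299·46 + 43·193991041·74 + 32·110253901·62 = 1809912770608.
1809912770608 mod 15325292239 = 1528286406.

1528286406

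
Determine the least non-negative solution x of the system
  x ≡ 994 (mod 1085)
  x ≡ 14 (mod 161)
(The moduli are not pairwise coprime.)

9674

gcd(1085, 161) = 7 and 7 | (14 − 994), so the pair is consistent; merging gives x ≡ 9674 (mod 24955), where 24955 = lcm(1085, 161).
The solution is unique modulo lcm(1085, 161) = 24955.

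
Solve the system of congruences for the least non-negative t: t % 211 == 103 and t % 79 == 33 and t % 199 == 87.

The moduli are pairwise coprime; N = 211·79·199 = 3317131.
N/211 = 15721; 15721 ≡ 107 (mod 211); 107·71 ≡ 1, so inverse 71.
N/79 = 41989; 41989 ≡ 40 (mod 79); 40·2 ≡ 1, so inverse 2.
N/199 = 16669; 16669 ≡ 152 (mod 199); 152·127 ≡ 1, so inverse 127.
t ≡ 103·15721·71 + 33·41989·2 + 87·16669·127 = 301914728.
301914728 mod 3317131 = 55807.

55807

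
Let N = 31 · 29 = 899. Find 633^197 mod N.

575

Mod 31: 633 ≡ 13; by Fermat, exponent reduces to 197 mod 30 = 17; 13^17 ≡ 17 (mod 31).
Mod 29: 633 ≡ 24; by Fermat, exponent reduces to 197 mod 28 = 1; 24^1 ≡ 24 (mod 29).
Combine by CRT: x ≡ 17 (mod 31), x ≡ 24 (mod 29) ⇒ x ≡ 575 (mod 899).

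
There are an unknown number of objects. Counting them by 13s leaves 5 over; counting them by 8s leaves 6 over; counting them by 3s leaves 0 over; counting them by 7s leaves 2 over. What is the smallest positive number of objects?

The moduli are pairwise coprime; M = 13·8·3·7 = 2184.
M/13 = 168; 168 ≡ 12 (mod 13); 12·12 ≡ 1, so inverse 12.
M/8 = 273; 273 ≡ 1 (mod 8), inverse 1.
M/3 = 728; 728 ≡ 2 (mod 3); 2·2 ≡ 1, so inverse 2.
M/7 = 312; 312 ≡ 4 (mod 7); 4·2 ≡ 1, so inverse 2.
N ≡ 5·168·12 + 6·273·1 + 0·728·2 + 2·312·2 = 12966.
12966 mod 2184 = 2046.

2046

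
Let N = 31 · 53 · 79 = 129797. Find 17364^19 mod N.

Mod 31: 17364 ≡ 4; 4^19 ≡ 8 (mod 31).
Mod 53: 17364 ≡ 33; 33^19 ≡ 48 (mod 53).
Mod 79: 17364 ≡ 63; 63^19 ≡ 59 (mod 79).
Combine by CRT: x ≡ 8 (mod 31), x ≡ 48 (mod 53), x ≡ 59 (mod 79) ⇒ x ≡ 85537 (mod 129797).

85537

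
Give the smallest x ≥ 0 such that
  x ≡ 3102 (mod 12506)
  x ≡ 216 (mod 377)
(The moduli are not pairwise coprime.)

Combine the congruences pairwise.
gcd(12506, 377) = 13 and 13 | (216 − 3102), so the pair is consistent; merging gives x ≡ 28114 (mod 362674), where 362674 = lcm(12506, 377).
The solution is unique modulo lcm(12506, 377) = 362674.

28114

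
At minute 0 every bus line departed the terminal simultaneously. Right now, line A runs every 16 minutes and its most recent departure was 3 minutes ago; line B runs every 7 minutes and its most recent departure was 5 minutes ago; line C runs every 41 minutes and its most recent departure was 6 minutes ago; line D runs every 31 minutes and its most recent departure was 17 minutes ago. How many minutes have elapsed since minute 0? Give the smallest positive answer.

The moduli are pairwise coprime; N = 16·7·41·31 = 142352.
N/16 = 8897; 8897 ≡ 1 (mod 16), inverse 1.
N/7 = 20336; 20336 ≡ 1 (mod 7), inverse 1.
N/41 = 3472; 3472 ≡ 28 (mod 41); 28·22 ≡ 1, so inverse 22.
N/31 = 4592; 4592 ≡ 4 (mod 31); 4·8 ≡ 1, so inverse 8.
t ≡ 3·8897·1 + 5·20336·1 + 6·3472·22 + 17·4592·8 = 1211187.
1211187 mod 142352 = 72371.

72371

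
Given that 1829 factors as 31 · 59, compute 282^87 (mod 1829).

Mod 31: 282 ≡ 3; by Fermat, exponent reduces to 87 mod 30 = 27; 3^27 ≡ 23 (mod 31).
Mod 59: 282 ≡ 46; by Fermat, exponent reduces to 87 mod 58 = 29; 46^29 ≡ 1 (mod 59).
Combine by CRT: x ≡ 23 (mod 31), x ≡ 1 (mod 59) ⇒ x ≡ 178 (mod 1829).

178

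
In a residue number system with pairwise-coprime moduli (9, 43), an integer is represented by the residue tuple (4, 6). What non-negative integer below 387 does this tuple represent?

49

Combine the congruences pairwise.
From x ≡ 4 (mod 9) write x = 4 + 9t. Substituting into x ≡ 6 (mod 43) gives 9t ≡ 2 (mod 43), and since 9⁻¹ ≡ 24 (mod 43), t ≡ 5. Hence x ≡ 4 + 9·5 = 49 (mod 387).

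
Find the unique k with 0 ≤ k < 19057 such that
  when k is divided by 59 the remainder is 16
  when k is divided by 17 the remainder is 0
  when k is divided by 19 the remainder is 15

Combine the congruences pairwise.
From k ≡ 16 (mod 59) write k = 16 + 59t. Substituting into k ≡ 0 (mod 17) gives 59t ≡ 1 (mod 17), and since 8⁻¹ ≡ 15 (mod 17), t ≡ 15. Hence k ≡ 16 + 59·15 = 901 (mod 1003).
From k ≡ 901 (mod 1003) write k = 901 + 1003t. Substituting into k ≡ 15 (mod 19) gives 1003t ≡ 7 (mod 19), and since 15⁻¹ ≡ 14 (mod 19), t ≡ 3. Hence k ≡ 901 + 1003·3 = 3910 (mod 19057).

3910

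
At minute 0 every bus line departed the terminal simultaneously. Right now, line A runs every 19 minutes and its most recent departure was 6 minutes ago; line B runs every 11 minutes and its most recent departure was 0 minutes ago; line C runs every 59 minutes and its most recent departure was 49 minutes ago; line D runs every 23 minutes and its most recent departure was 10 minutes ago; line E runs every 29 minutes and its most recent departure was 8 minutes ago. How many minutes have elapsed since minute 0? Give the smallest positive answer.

The moduli are pairwise coprime; N = 19·11·59·23·29 = 8224777.
N/19 = 432883; 432883 ≡ 6 (mod 19); 6·16 ≡ 1, so inverse 16.
N/11 = 747707; 747707 ≡ 4 (mod 11); 4·3 ≡ 1, so inverse 3.
N/59 = 139403; 139403 ≡ 45 (mod 59); 45·21 ≡ 1, so inverse 21.
N/23 = 357599; 357599 ≡ 18 (mod 23); 18·9 ≡ 1, so inverse 9.
N/29 = 283613; 283613 ≡ 22 (mod 29); 22·4 ≡ 1, so inverse 4.
t ≡ 6·432883·16 + 0·747707·3 + 49·139403·21 + 10·357599·9 + 8·283613·4 = 226261981.
226261981 mod 8224777 = 4193002.

4193002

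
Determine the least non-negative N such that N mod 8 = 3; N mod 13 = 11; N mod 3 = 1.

115

Combine the congruences pairwise.
From N ≡ 3 (mod 8) write N = 3 + 8t. Substituting into N ≡ 11 (mod 13) gives 8t ≡ 8 (mod 13), and since 8⁻¹ ≡ 5 (mod 13), t ≡ 1. Hence N ≡ 3 + 8·1 = 11 (mod 104).
From N ≡ 11 (mod 104) write N = 11 + 104t. Substituting into N ≡ 1 (mod 3) gives 104t ≡ 2 (mod 3), and since 2⁻¹ ≡ 2 (mod 3), t ≡ 1. Hence N ≡ 11 + 104·1 = 115 (mod 312).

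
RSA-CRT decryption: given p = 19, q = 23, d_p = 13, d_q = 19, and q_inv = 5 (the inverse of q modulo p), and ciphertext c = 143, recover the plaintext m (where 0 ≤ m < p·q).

m₁ = c^(d_p) mod p: c ≡ 10 (mod 19), and 10^13 mod 19 = 13.
m₂ = c^(d_q) mod q: c ≡ 5 (mod 23), and 5^19 mod 23 = 7.
h = q_inv·(m₁ − m₂) mod p = 5·(13 − 7) mod 19 = 11.
m = m₂ + h·q = 7 + 11·23 = 260.

260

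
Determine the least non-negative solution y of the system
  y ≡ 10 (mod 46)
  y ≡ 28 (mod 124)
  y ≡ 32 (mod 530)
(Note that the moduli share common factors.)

744152

gcd(46, 124) = 2 and 2 | (28 − 10), so the pair is consistent; merging gives y ≡ 2632 (mod 2852), where 2852 = lcm(46, 124).
gcd(2852, 530) = 2 and 2 | (32 − 2632), so the pair is consistent; merging gives y ≡ 744152 (mod 755780), where 755780 = lcm(2852, 530).
The solution is unique modulo lcm(46, 124, 530) = 755780.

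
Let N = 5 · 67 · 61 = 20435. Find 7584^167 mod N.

2779

Mod 5: 7584 ≡ 4; by Fermat, exponent reduces to 167 mod 4 = 3; 4^3 ≡ 4 (mod 5).
Mod 67: 7584 ≡ 13; by Fermat, exponent reduces to 167 mod 66 = 35; 13^35 ≡ 32 (mod 67).
Mod 61: 7584 ≡ 20; by Fermat, exponent reduces to 167 mod 60 = 47; 20^47 ≡ 34 (mod 61).
Combine by CRT: x ≡ 4 (mod 5), x ≡ 32 (mod 67), x ≡ 34 (mod 61) ⇒ x ≡ 2779 (mod 20435).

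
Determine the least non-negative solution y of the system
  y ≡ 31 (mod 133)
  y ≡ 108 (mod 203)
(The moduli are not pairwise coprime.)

3356

Combine the congruences pairwise.
gcd(133, 203) = 7 and 7 | (108 − 31), so the pair is consistent; merging gives y ≡ 3356 (mod 3857), where 3857 = lcm(133, 203).
The solution is unique modulo lcm(133, 203) = 3857.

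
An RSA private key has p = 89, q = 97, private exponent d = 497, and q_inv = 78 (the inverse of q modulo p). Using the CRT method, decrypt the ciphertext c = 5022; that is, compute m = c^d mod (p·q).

8126

d_p = d mod (p−1) = 497 mod 88 = 57; d_q = d mod (q−1) = 17.
m₁ = c^(d_p) mod p: c ≡ 38 (mod 89), and 38^57 mod 89 = 27.
m₂ = c^(d_q) mod q: c ≡ 75 (mod 97), and 75^17 mod 97 = 75.
h = q_inv·(m₁ − m₂) mod p = 78·(27 − 75) mod 89 = 83.
m = m₂ + h·q = 75 + 83·97 = 8126.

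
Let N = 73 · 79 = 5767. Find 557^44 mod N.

Mod 73: 557 ≡ 46; 46^44 ≡ 1 (mod 73).
Mod 79: 557 ≡ 4; 4^44 ≡ 76 (mod 79).
Combine by CRT: x ≡ 1 (mod 73), x ≡ 76 (mod 79) ⇒ x ≡ 1972 (mod 5767).

1972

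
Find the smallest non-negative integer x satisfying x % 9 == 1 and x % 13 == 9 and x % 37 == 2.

The moduli are pairwise coprime; N = 9·13·37 = 4329.
N/9 = 481; 481 ≡ 4 (mod 9); 4·7 ≡ 1, so inverse 7.
N/13 = 333; 333 ≡ 8 (mod 13); 8·5 ≡ 1, so inverse 5.
N/37 = 117; 117 ≡ 6 (mod 37); 6·31 ≡ 1, so inverse 31.
x ≡ 1·481·7 + 9·333·5 + 2·117·31 = 25606.
25606 mod 4329 = 3961.

3961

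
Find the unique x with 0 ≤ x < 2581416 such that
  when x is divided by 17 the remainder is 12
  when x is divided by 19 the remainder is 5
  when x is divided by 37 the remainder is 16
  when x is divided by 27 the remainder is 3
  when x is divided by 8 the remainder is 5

2324541

Combine the congruences pairwise.
From x ≡ 12 (mod 17) write x = 12 + 17t. Substituting into x ≡ 5 (mod 19) gives 17t ≡ 12 (mod 19), and since 17⁻¹ ≡ 9 (mod 19), t ≡ 13. Hence x ≡ 12 + 17·13 = 233 (mod 323).
From x ≡ 233 (mod 323) write x = 233 + 323t. Substituting into x ≡ 16 (mod 37) gives 323t ≡ 5 (mod 37), and since 27⁻¹ ≡ 11 (mod 37), t ≡ 18. Hence x ≡ 233 + 323·18 = 6047 (mod 11951).
From x ≡ 6047 (mod 11951) write x = 6047 + 11951t. Substituting into x ≡ 3 (mod 27) gives 11951t ≡ 4 (mod 27), and since 17⁻¹ ≡ 8 (mod 27), t ≡ 5. Hence x ≡ 6047 + 11951·5 = 65802 (mod 322677).
From x ≡ 65802 (mod 322677) write x = 65802 + 322677t. Substituting into x ≡ 5 (mod 8) gives 322677t ≡ 3 (mod 8), and since 5⁻¹ ≡ 5 (mod 8), t ≡ 7. Hence x ≡ 65802 + 322677·7 = 2324541 (mod 2581416).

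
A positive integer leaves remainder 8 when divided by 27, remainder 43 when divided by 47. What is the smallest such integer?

278

From m ≡ 8 (mod 27) write m = 8 + 27t. Substituting into m ≡ 43 (mod 47) gives 27t ≡ 35 (mod 47), and since 27⁻¹ ≡ 7 (mod 47), t ≡ 10. Hence m ≡ 8 + 27·10 = 278 (mod 1269).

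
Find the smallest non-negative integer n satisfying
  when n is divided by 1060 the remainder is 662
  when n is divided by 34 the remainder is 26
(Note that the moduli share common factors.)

gcd(1060, 34) = 2 and 2 | (26 − 662), so the pair is consistent; merging gives n ≡ 14442 (mod 18020), where 18020 = lcm(1060, 34).
The solution is unique modulo lcm(1060, 34) = 18020.

14442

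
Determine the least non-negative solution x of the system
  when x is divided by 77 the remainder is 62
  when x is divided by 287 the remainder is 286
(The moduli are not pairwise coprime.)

Combine the congruences pairwise.
gcd(77, 287) = 7 and 7 | (286 − 62), so the pair is consistent; merging gives x ≡ 2295 (mod 3157), where 3157 = lcm(77, 287).
The solution is unique modulo lcm(77, 287) = 3157.

2295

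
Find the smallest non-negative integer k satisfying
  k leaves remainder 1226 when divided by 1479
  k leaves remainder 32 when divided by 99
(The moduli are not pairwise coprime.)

2705

Combine the congruences pairwise.
gcd(1479, 99) = 3 and 3 | (32 − 1226), so the pair is consistent; merging gives k ≡ 2705 (mod 48807), where 48807 = lcm(1479, 99).
The solution is unique modulo lcm(1479, 99) = 48807.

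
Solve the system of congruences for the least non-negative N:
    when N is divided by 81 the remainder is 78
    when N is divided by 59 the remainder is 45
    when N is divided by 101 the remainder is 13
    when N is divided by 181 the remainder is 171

53608389

The moduli are pairwise coprime; M = 81·59·101·181 = 87364899.
M/81 = 1078579; 1078579 ≡ 64 (mod 81); 64·19 ≡ 1, so inverse 19.
M/59 = 1480761; 1480761 ≡ 38 (mod 59); 38·14 ≡ 1, so inverse 14.
M/101 = 864999; 864999 ≡ 35 (mod 101); 35·26 ≡ 1, so inverse 26.
M/181 = 482679; 482679 ≡ 133 (mod 181); 133·49 ≡ 1, so inverse 49.
N ≡ 78·1078579·19 + 45·1480761·14 + 13·864999·26 + 171·482679·49 = 6868070511.
6868070511 mod 87364899 = 53608389.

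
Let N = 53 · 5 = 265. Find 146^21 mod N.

Mod 53: 146 ≡ 40; 40^21 ≡ 17 (mod 53).
Mod 5: 146 ≡ 1; by Fermat, exponent reduces to 21 mod 4 = 1; 1^1 ≡ 1 (mod 5).
Combine by CRT: x ≡ 17 (mod 53), x ≡ 1 (mod 5) ⇒ x ≡ 176 (mod 265).

176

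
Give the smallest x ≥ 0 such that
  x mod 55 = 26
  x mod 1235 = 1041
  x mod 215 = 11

gcd(55, 1235) = 5 and 5 | (1041 − 26), so the pair is consistent; merging gives x ≡ 13391 (mod 13585), where 13585 = lcm(55, 1235).
gcd(13585, 215) = 5 and 5 | (11 − 13391), so the pair is consistent; merging gives x ≡ 434526 (mod 584155), where 584155 = lcm(13585, 215).
The solution is unique modulo lcm(55, 1235, 215) = 584155.

434526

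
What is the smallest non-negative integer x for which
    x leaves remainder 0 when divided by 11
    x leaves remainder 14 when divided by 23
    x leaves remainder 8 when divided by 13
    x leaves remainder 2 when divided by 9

7535

Combine the congruences pairwise.
From x ≡ 0 (mod 11) write x = 0 + 11t. Substituting into x ≡ 14 (mod 23) gives 11t ≡ 14 (mod 23), and since 11⁻¹ ≡ 21 (mod 23), t ≡ 18. Hence x ≡ 0 + 11·18 = 198 (mod 253).
From x ≡ 198 (mod 253) write x = 198 + 253t. Substituting into x ≡ 8 (mod 13) gives 253t ≡ 5 (mod 13), and since 6⁻¹ ≡ 11 (mod 13), t ≡ 3. Hence x ≡ 198 + 253·3 = 957 (mod 3289).
From x ≡ 957 (mod 3289) write x = 957 + 3289t. Substituting into x ≡ 2 (mod 9) gives 3289t ≡ 8 (mod 9), and since 4⁻¹ ≡ 7 (mod 9), t ≡ 2. Hence x ≡ 957 + 3289·2 = 7535 (mod 29601).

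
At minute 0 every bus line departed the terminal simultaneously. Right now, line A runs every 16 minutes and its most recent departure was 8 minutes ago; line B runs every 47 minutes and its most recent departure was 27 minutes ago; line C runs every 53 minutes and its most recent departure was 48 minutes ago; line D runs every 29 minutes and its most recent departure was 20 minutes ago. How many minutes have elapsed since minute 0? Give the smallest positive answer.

230280

Combine the congruences pairwise.
From t ≡ 8 (mod 16) write t = 8 + 16s. Substituting into t ≡ 27 (mod 47) gives 16s ≡ 19 (mod 47), and since 16⁻¹ ≡ 3 (mod 47), s ≡ 10. Hence t ≡ 8 + 16·10 = 168 (mod 752).
From t ≡ 168 (mod 752) write t = 168 + 752s. Substituting into t ≡ 48 (mod 53) gives 752s ≡ 39 (mod 53), and since 10⁻¹ ≡ 16 (mod 53), s ≡ 41. Hence t ≡ 168 + 752·41 = 31000 (mod 39856).
From t ≡ 31000 (mod 39856) write t = 31000 + 39856s. Substituting into t ≡ 20 (mod 29) gives 39856s ≡ 21 (mod 29), and since 10⁻¹ ≡ 3 (mod 29), s ≡ 5. Hence t ≡ 31000 + 39856·5 = 230280 (mod 1155824).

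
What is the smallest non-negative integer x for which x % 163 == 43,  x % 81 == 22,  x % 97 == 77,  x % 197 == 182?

70276189

From x ≡ 43 (mod 163) write x = 43 + 163t. Substituting into x ≡ 22 (mod 81) gives 163t ≡ 60 (mod 81), and since 1⁻¹ ≡ 1 (mod 81), t ≡ 60. Hence x ≡ 43 + 163·60 = 9823 (mod 13203).
From x ≡ 9823 (mod 13203) write x = 9823 + 13203t. Substituting into x ≡ 77 (mod 97) gives 13203t ≡ 51 (mod 97), and since 11⁻¹ ≡ 53 (mod 97), t ≡ 84. Hence x ≡ 9823 + 13203·84 = 1118875 (mod 1280691).
From x ≡ 1118875 (mod 1280691) write x = 1118875 + 1280691t. Substituting into x ≡ 182 (mod 197) gives 1280691t ≡ 70 (mod 197), and since 191⁻¹ ≡ 164 (mod 197), t ≡ 54. Hence x ≡ 1118875 + 1280691·54 = 70276189 (mod 252296127).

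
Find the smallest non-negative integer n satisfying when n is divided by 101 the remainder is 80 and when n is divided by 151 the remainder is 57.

8362

Combine the congruences pairwise.
From n ≡ 80 (mod 101) write n = 80 + 101t. Substituting into n ≡ 57 (mod 151) gives 101t ≡ 128 (mod 151), and since 101⁻¹ ≡ 3 (mod 151), t ≡ 82. Hence n ≡ 80 + 101·82 = 8362 (mod 15251).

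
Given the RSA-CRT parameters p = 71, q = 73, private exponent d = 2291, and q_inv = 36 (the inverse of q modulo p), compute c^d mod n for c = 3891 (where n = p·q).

d_p = d mod (p−1) = 2291 mod 70 = 51; d_q = d mod (q−1) = 59.
m₁ = c^(d_p) mod p: c ≡ 57 (mod 71), and 57^51 mod 71 = 57.
m₂ = c^(d_q) mod q: c ≡ 22 (mod 73), and 22^59 mod 73 = 63.
h = q_inv·(m₁ − m₂) mod p = 36·(57 − 63) mod 71 = 68.
m = m₂ + h·q = 63 + 68·73 = 5027.

5027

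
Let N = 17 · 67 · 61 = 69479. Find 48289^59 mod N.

9569

Mod 17: 48289 ≡ 9; by Fermat, exponent reduces to 59 mod 16 = 11; 9^11 ≡ 15 (mod 17).
Mod 67: 48289 ≡ 49; 49^59 ≡ 55 (mod 67).
Mod 61: 48289 ≡ 38; 38^59 ≡ 53 (mod 61).
Combine by CRT: x ≡ 15 (mod 17), x ≡ 55 (mod 67), x ≡ 53 (mod 61) ⇒ x ≡ 9569 (mod 69479).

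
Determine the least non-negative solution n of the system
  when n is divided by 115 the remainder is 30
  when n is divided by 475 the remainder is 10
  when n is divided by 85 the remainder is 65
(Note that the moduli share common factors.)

135385

gcd(115, 475) = 5 and 5 | (10 − 30), so the pair is consistent; merging gives n ≡ 4285 (mod 10925), where 10925 = lcm(115, 475).
gcd(10925, 85) = 5 and 5 | (65 − 4285), so the pair is consistent; merging gives n ≡ 135385 (mod 185725), where 185725 = lcm(10925, 85).
The solution is unique modulo lcm(115, 475, 85) = 185725.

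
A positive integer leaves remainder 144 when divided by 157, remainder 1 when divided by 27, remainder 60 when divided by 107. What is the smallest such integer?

From a ≡ 144 (mod 157) write a = 144 + 157t. Substituting into a ≡ 1 (mod 27) gives 157t ≡ 19 (mod 27), and since 22⁻¹ ≡ 16 (mod 27), t ≡ 7. Hence a ≡ 144 + 157·7 = 1243 (mod 4239).
From a ≡ 1243 (mod 4239) write a = 1243 + 4239t. Substituting into a ≡ 60 (mod 107) gives 4239t ≡ 101 (mod 107), and since 66⁻¹ ≡ 60 (mod 107), t ≡ 68. Hence a ≡ 1243 + 4239·68 = 289495 (mod 453573).

289495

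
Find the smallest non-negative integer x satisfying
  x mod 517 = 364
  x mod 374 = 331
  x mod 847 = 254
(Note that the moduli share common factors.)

372087

Combine the congruences pairwise.
gcd(517, 374) = 11 and 11 | (331 − 364), so the pair is consistent; merging gives x ≡ 2949 (mod 17578), where 17578 = lcm(517, 374).
gcd(17578, 847) = 11 and 11 | (254 − 2949), so the pair is consistent; merging gives x ≡ 372087 (mod 1353506), where 1353506 = lcm(17578, 847).
The solution is unique modulo lcm(517, 374, 847) = 1353506.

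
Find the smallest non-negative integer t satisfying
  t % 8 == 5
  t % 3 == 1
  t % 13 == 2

301

From t ≡ 5 (mod 8) write t = 5 + 8s. Substituting into t ≡ 1 (mod 3) gives 8s ≡ 2 (mod 3), and since 2⁻¹ ≡ 2 (mod 3), s ≡ 1. Hence t ≡ 5 + 8·1 = 13 (mod 24).
From t ≡ 13 (mod 24) write t = 13 + 24s. Substituting into t ≡ 2 (mod 13) gives 24s ≡ 2 (mod 13), and since 11⁻¹ ≡ 6 (mod 13), s ≡ 12. Hence t ≡ 13 + 24·12 = 301 (mod 312).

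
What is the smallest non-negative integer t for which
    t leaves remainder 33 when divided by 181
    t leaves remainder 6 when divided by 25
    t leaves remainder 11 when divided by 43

From t ≡ 33 (mod 181) write t = 33 + 181s. Substituting into t ≡ 6 (mod 25) gives 181s ≡ 23 (mod 25), and since 6⁻¹ ≡ 21 (mod 25), s ≡ 8. Hence t ≡ 33 + 181·8 = 1481 (mod 4525).
From t ≡ 1481 (mod 4525) write t = 1481 + 4525s. Substituting into t ≡ 11 (mod 43) gives 4525s ≡ 35 (mod 43), and since 10⁻¹ ≡ 13 (mod 43), s ≡ 25. Hence t ≡ 1481 + 4525·25 = 114606 (mod 194575).

114606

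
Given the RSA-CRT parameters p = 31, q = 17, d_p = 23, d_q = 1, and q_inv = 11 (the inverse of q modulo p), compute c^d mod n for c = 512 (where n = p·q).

m₁ = c^(d_p) mod p: c ≡ 16 (mod 31), and 16^23 mod 31 = 4.
m₂ = c^(d_q) mod q: c ≡ 2 (mod 17), and 2^1 mod 17 = 2.
h = q_inv·(m₁ − m₂) mod p = 11·(4 − 2) mod 31 = 22.
m = m₂ + h·q = 2 + 22·17 = 376.

376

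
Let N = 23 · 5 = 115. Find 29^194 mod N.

Mod 23: 29 ≡ 6; by Fermat, exponent reduces to 194 mod 22 = 18; 6^18 ≡ 3 (mod 23).
Mod 5: 29 ≡ 4; by Fermat, exponent reduces to 194 mod 4 = 2; 4^2 ≡ 1 (mod 5).
Combine by CRT: x ≡ 3 (mod 23), x ≡ 1 (mod 5) ⇒ x ≡ 26 (mod 115).

26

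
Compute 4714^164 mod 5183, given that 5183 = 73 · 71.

Mod 73: 4714 ≡ 42; by Fermat, exponent reduces to 164 mod 72 = 20; 42^20 ≡ 41 (mod 73).
Mod 71: 4714 ≡ 28; by Fermat, exponent reduces to 164 mod 70 = 24; 28^24 ≡ 6 (mod 71).
Combine by CRT: x ≡ 41 (mod 73), x ≡ 6 (mod 71) ⇒ x ≡ 1355 (mod 5183).

1355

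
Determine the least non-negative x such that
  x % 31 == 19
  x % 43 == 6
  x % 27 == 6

13938

From x ≡ 19 (mod 31) write x = 19 + 31t. Substituting into x ≡ 6 (mod 43) gives 31t ≡ 30 (mod 43), and since 31⁻¹ ≡ 25 (mod 43), t ≡ 19. Hence x ≡ 19 + 31·19 = 608 (mod 1333).
From x ≡ 608 (mod 1333) write x = 608 + 1333t. Substituting into x ≡ 6 (mod 27) gives 1333t ≡ 19 (mod 27), and since 10⁻¹ ≡ 19 (mod 27), t ≡ 10. Hence x ≡ 608 + 1333·10 = 13938 (mod 35991).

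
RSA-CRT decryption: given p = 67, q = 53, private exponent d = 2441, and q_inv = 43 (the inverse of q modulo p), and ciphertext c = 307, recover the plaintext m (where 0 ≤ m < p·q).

d_p = d mod (p−1) = 2441 mod 66 = 65; d_q = d mod (q−1) = 49.
m₁ = c^(d_p) mod p: c ≡ 39 (mod 67), and 39^65 mod 67 = 55.
m₂ = c^(d_q) mod q: c ≡ 42 (mod 53), and 42^49 mod 53 = 44.
h = q_inv·(m₁ − m₂) mod p = 43·(55 − 44) mod 67 = 4.
m = m₂ + h·q = 44 + 4·53 = 256.

256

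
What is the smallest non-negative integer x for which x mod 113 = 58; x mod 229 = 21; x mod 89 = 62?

The moduli are pairwise coprime; N = 113·229·89 = 2303053.
N/113 = 20381; 20381 ≡ 41 (mod 113); 41·102 ≡ 1, so inverse 102.
N/229 = 10057; 10057 ≡ 210 (mod 229); 210·12 ≡ 1, so inverse 12.
N/89 = 25877; 25877 ≡ 67 (mod 89); 67·4 ≡ 1, so inverse 4.
x ≡ 58·20381·102 + 21·10057·12 + 62·25877·4 = 129525856.
129525856 mod 2303053 = 554888.

554888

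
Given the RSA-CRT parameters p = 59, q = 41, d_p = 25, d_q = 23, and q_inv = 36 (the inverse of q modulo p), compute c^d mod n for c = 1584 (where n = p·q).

54

m₁ = c^(d_p) mod p: c ≡ 50 (mod 59), and 50^25 mod 59 = 54.
m₂ = c^(d_q) mod q: c ≡ 26 (mod 41), and 26^23 mod 41 = 13.
h = q_inv·(m₁ − m₂) mod p = 36·(54 − 13) mod 59 = 1.
m = m₂ + h·q = 13 + 1·41 = 54.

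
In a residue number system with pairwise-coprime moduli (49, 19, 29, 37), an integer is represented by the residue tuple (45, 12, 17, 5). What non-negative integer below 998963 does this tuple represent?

From x ≡ 45 (mod 49) write x = 45 + 49t. Substituting into x ≡ 12 (mod 19) gives 49t ≡ 5 (mod 19), and since 11⁻¹ ≡ 7 (mod 19), t ≡ 16. Hence x ≡ 45 + 49·16 = 829 (mod 931).
From x ≡ 829 (mod 931) write x = 829 + 931t. Substituting into x ≡ 17 (mod 29) gives 931t ≡ 0 (mod 29), and since 3⁻¹ ≡ 10 (mod 29), t ≡ 0. Hence x ≡ 829 + 931·0 = 829 (mod 26999).
From x ≡ 829 (mod 26999) write x = 829 + 26999t. Substituting into x ≡ 5 (mod 37) gives 26999t ≡ 27 (mod 37), and since 26⁻¹ ≡ 10 (mod 37), t ≡ 11. Hence x ≡ 829 + 26999·11 = 297818 (mod 998963).

297818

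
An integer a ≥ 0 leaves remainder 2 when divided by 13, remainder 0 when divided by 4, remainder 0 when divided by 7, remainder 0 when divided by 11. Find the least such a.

The moduli are pairwise coprime; N = 13·4·7·11 = 4004.
N/13 = 308; 308 ≡ 9 (mod 13); 9·3 ≡ 1, so inverse 3.
N/4 = 1001; 1001 ≡ 1 (mod 4), inverse 1.
N/7 = 572; 572 ≡ 5 (mod 7); 5·3 ≡ 1, so inverse 3.
N/11 = 364; 364 ≡ 1 (mod 11), inverse 1.
a ≡ 2·308·3 + 0·1001·1 + 0·572·3 + 0·364·1 = 1848.
1848 mod 4004 = 1848.

1848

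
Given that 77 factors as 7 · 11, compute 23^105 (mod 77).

1

Mod 7: 23 ≡ 2; by Fermat, exponent reduces to 105 mod 6 = 3; 2^3 ≡ 1 (mod 7).
Mod 11: 23 ≡ 1; by Fermat, exponent reduces to 105 mod 10 = 5; 1^5 ≡ 1 (mod 11).
Combine by CRT: x ≡ 1 (mod 7), x ≡ 1 (mod 11) ⇒ x ≡ 1 (mod 77).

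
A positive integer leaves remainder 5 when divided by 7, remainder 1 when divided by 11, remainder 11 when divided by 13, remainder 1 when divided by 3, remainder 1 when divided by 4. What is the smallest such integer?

The moduli are pairwise coprime; N = 7·11·13·3·4 = 12012.
N/7 = 1716; 1716 ≡ 1 (mod 7), inverse 1.
N/11 = 1092; 1092 ≡ 3 (mod 11); 3·4 ≡ 1, so inverse 4.
N/13 = 924; 924 ≡ 1 (mod 13), inverse 1.
N/3 = 4004; 4004 ≡ 2 (mod 3); 2·2 ≡ 1, so inverse 2.
N/4 = 3003; 3003 ≡ 3 (mod 4); 3·3 ≡ 1, so inverse 3.
m ≡ 5·1716·1 + 1·1092·4 + 11·924·1 + 1·4004·2 + 1·3003·3 = 40129.
40129 mod 12012 = 4093.

4093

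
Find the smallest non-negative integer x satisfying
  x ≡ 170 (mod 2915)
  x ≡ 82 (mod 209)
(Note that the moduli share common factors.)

23490

Combine the congruences pairwise.
gcd(2915, 209) = 11 and 11 | (82 − 170), so the pair is consistent; merging gives x ≡ 23490 (mod 55385), where 55385 = lcm(2915, 209).
The solution is unique modulo lcm(2915, 209) = 55385.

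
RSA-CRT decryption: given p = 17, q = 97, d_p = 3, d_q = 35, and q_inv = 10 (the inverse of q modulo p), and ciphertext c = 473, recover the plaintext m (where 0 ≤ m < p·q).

891

m₁ = c^(d_p) mod p: c ≡ 14 (mod 17), and 14^3 mod 17 = 7.
m₂ = c^(d_q) mod q: c ≡ 85 (mod 97), and 85^35 mod 97 = 18.
h = q_inv·(m₁ − m₂) mod p = 10·(7 − 18) mod 17 = 9.
m = m₂ + h·q = 18 + 9·97 = 891.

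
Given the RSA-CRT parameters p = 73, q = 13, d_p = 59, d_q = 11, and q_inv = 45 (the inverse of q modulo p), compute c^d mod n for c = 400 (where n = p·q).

238

m₁ = c^(d_p) mod p: c ≡ 35 (mod 73), and 35^59 mod 73 = 19.
m₂ = c^(d_q) mod q: c ≡ 10 (mod 13), and 10^11 mod 13 = 4.
h = q_inv·(m₁ − m₂) mod p = 45·(19 − 4) mod 73 = 18.
m = m₂ + h·q = 4 + 18·13 = 238.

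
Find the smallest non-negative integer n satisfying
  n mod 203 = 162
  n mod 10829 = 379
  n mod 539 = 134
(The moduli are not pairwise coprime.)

gcd(203, 10829) = 7 and 7 | (379 − 162), so the pair is consistent; merging gives n ≡ 249446 (mod 314041), where 314041 = lcm(203, 10829).
gcd(314041, 539) = 49 and 49 | (134 − 249446), so the pair is consistent; merging gives n ≡ 2447733 (mod 3454451), where 3454451 = lcm(314041, 539).
The solution is unique modulo lcm(203, 10829, 539) = 3454451.

2447733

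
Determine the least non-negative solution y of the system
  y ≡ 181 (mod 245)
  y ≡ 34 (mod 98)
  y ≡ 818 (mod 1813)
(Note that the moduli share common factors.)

11696

Combine the congruences pairwise.
gcd(245, 98) = 49 and 49 | (34 − 181), so the pair is consistent; merging gives y ≡ 426 (mod 490), where 490 = lcm(245, 98).
gcd(490, 1813) = 49 and 49 | (818 − 426), so the pair is consistent; merging gives y ≡ 11696 (mod 18130), where 18130 = lcm(490, 1813).
The solution is unique modulo lcm(245, 98, 1813) = 18130.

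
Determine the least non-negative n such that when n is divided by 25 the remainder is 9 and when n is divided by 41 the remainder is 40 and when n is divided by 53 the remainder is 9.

From n ≡ 9 (mod 25) write n = 9 + 25t. Substituting into n ≡ 40 (mod 41) gives 25t ≡ 31 (mod 41), and since 25⁻¹ ≡ 23 (mod 41), t ≡ 16. Hence n ≡ 9 + 25·16 = 409 (mod 1025).
From n ≡ 409 (mod 1025) write n = 409 + 1025t. Substituting into n ≡ 9 (mod 53) gives 1025t ≡ 24 (mod 53), and since 18⁻¹ ≡ 3 (mod 53), t ≡ 19. Hence n ≡ 409 + 1025·19 = 19884 (mod 54325).

19884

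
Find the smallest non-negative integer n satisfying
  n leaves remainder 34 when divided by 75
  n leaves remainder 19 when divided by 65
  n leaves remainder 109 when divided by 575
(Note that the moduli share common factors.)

5284

gcd(75, 65) = 5 and 5 | (19 − 34), so the pair is consistent; merging gives n ≡ 409 (mod 975), where 975 = lcm(75, 65).
gcd(975, 575) = 25 and 25 | (109 − 409), so the pair is consistent; merging gives n ≡ 5284 (mod 22425), where 22425 = lcm(975, 575).
The solution is unique modulo lcm(75, 65, 575) = 22425.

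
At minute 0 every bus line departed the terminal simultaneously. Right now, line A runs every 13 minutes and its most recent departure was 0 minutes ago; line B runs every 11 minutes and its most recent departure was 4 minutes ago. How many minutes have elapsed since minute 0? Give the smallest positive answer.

From t ≡ 0 (mod 13) write t = 0 + 13s. Substituting into t ≡ 4 (mod 11) gives 13s ≡ 4 (mod 11), and since 2⁻¹ ≡ 6 (mod 11), s ≡ 2. Hence t ≡ 0 + 13·2 = 26 (mod 143).

26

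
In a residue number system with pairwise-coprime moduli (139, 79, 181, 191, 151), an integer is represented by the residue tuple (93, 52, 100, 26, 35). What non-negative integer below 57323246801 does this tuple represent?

Combine the congruences pairwise.
From x ≡ 93 (mod 139) write x = 93 + 139t. Substituting into x ≡ 52 (mod 79) gives 139t ≡ 38 (mod 79), and since 60⁻¹ ≡ 54 (mod 79), t ≡ 77. Hence x ≡ 93 + 139·77 = 10796 (mod 10981).
From x ≡ 10796 (mod 10981) write x = 10796 + 10981t. Substituting into x ≡ 100 (mod 181) gives 10981t ≡ 164 (mod 181), and since 121⁻¹ ≡ 3 (mod 181), t ≡ 130. Hence x ≡ 10796 + 10981·130 = 1438326 (mod 1987561).
From x ≡ 1438326 (mod 1987561) write x = 1438326 + 1987561t. Substituting into x ≡ 26 (mod 191) gives 1987561t ≡ 121 (mod 191), and since 15⁻¹ ≡ 51 (mod 191), t ≡ 59. Hence x ≡ 1438326 + 1987561·59 = 118704425 (mod 379624151).
From x ≡ 118704425 (mod 379624151) write x = 118704425 + 379624151t. Substituting into x ≡ 35 (mod 151) gives 379624151t ≡ 32 (mod 151), and since 34⁻¹ ≡ 40 (mod 151), t ≡ 72. Hence x ≡ 118704425 + 379624151·72 = 27451643297 (mod 57323246801).

27451643297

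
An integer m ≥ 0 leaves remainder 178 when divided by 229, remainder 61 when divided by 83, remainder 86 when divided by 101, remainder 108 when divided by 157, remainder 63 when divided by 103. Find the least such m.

The moduli are pairwise coprime; N = 229·83·101·157·103 = 31043581897.
N/229 = 135561493; 135561493 ≡ 134 (mod 229); 134·94 ≡ 1, so inverse 94.
N/83 = 374019059; 374019059 ≡ 60 (mod 83); 60·18 ≡ 1, so inverse 18.
N/101 = 307362197; 307362197 ≡ 7 (mod 101); 7·29 ≡ 1, so inverse 29.
N/157 = 197729821; 197729821 ≡ 96 (mod 157); 96·18 ≡ 1, so inverse 18.
N/103 = 301393999; 301393999 ≡ 34 (mod 103); 34·100 ≡ 1, so inverse 100.
m ≡ 178·135561493·94 + 61·374019059·18 + 86·307362197·29 + 108·197729821·18 + 63·301393999·100 = 5728618112700.
5728618112700 mod 31043581897 = 16599043652.

16599043652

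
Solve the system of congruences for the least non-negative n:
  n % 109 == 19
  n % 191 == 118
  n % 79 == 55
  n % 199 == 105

91777910

The moduli are pairwise coprime; M = 109·191·79·199 = 327295499.
M/109 = 3002711; 3002711 ≡ 88 (mod 109); 88·83 ≡ 1, so inverse 83.
M/191 = 1713589; 1713589 ≡ 128 (mod 191); 128·97 ≡ 1, so inverse 97.
M/79 = 4142981; 4142981 ≡ 63 (mod 79); 63·74 ≡ 1, so inverse 74.
M/199 = 1644701; 1644701 ≡ 165 (mod 199); 165·158 ≡ 1, so inverse 158.
n ≡ 19·3002711·83 + 118·1713589·97 + 55·4142981·74 + 105·1644701·158 = 68496537201.
68496537201 mod 327295499 = 91777910.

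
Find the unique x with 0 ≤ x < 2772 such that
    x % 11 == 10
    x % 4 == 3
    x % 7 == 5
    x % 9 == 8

1979

The moduli are pairwise coprime; N = 11·4·7·9 = 2772.
N/11 = 252; 252 ≡ 10 (mod 11); 10·10 ≡ 1, so inverse 10.
N/4 = 693; 693 ≡ 1 (mod 4), inverse 1.
N/7 = 396; 396 ≡ 4 (mod 7); 4·2 ≡ 1, so inverse 2.
N/9 = 308; 308 ≡ 2 (mod 9); 2·5 ≡ 1, so inverse 5.
x ≡ 10·252·10 + 3·693·1 + 5·396·2 + 8·308·5 = 43559.
43559 mod 2772 = 1979.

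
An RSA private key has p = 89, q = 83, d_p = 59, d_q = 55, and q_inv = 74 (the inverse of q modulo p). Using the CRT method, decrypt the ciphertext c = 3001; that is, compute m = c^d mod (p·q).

3208

m₁ = c^(d_p) mod p: c ≡ 64 (mod 89), and 64^59 mod 89 = 4.
m₂ = c^(d_q) mod q: c ≡ 13 (mod 83), and 13^55 mod 83 = 54.
h = q_inv·(m₁ − m₂) mod p = 74·(4 − 54) mod 89 = 38.
m = m₂ + h·q = 54 + 38·83 = 3208.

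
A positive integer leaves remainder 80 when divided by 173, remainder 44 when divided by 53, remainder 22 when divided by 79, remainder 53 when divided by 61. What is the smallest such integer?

From m ≡ 80 (mod 173) write m = 80 + 173t. Substituting into m ≡ 44 (mod 53) gives 173t ≡ 17 (mod 53), and since 14⁻¹ ≡ 19 (mod 53), t ≡ 5. Hence m ≡ 80 + 173·5 = 945 (mod 9169).
From m ≡ 945 (mod 9169) write m = 945 + 9169t. Substituting into m ≡ 22 (mod 79) gives 9169t ≡ 25 (mod 79), and since 5⁻¹ ≡ 16 (mod 79), t ≡ 5. Hence m ≡ 945 + 9169·5 = 46790 (mod 724351).
From m ≡ 46790 (mod 724351) write m = 46790 + 724351t. Substituting into m ≡ 53 (mod 61) gives 724351t ≡ 50 (mod 61), and since 37⁻¹ ≡ 33 (mod 61), t ≡ 3. Hence m ≡ 46790 + 724351·3 = 2219843 (mod 44185411).

2219843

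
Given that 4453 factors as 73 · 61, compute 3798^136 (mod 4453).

3798

Mod 73: 3798 ≡ 2; by Fermat, exponent reduces to 136 mod 72 = 64; 2^64 ≡ 2 (mod 73).
Mod 61: 3798 ≡ 16; by Fermat, exponent reduces to 136 mod 60 = 16; 16^16 ≡ 16 (mod 61).
Combine by CRT: x ≡ 2 (mod 73), x ≡ 16 (mod 61) ⇒ x ≡ 3798 (mod 4453).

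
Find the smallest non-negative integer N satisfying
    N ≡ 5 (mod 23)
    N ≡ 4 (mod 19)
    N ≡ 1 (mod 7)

764

The moduli are pairwise coprime; M = 23·19·7 = 3059.
M/23 = 133; 133 ≡ 18 (mod 23); 18·9 ≡ 1, so inverse 9.
M/19 = 161; 161 ≡ 9 (mod 19); 9·17 ≡ 1, so inverse 17.
M/7 = 437; 437 ≡ 3 (mod 7); 3·5 ≡ 1, so inverse 5.
N ≡ 5·133·9 + 4·161·17 + 1·437·5 = 19118.
19118 mod 3059 = 764.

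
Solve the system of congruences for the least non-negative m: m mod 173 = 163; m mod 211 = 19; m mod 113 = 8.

From m ≡ 163 (mod 173) write m = 163 + 173t. Substituting into m ≡ 19 (mod 211) gives 173t ≡ 67 (mod 211), and since 173⁻¹ ≡ 161 (mod 211), t ≡ 26. Hence m ≡ 163 + 173·26 = 4661 (mod 36503).
From m ≡ 4661 (mod 36503) write m = 4661 + 36503t. Substituting into m ≡ 8 (mod 113) gives 36503t ≡ 93 (mod 113), and since 4⁻¹ ≡ 85 (mod 113), t ≡ 108. Hence m ≡ 4661 + 36503·108 = 3946985 (mod 4124839).

3946985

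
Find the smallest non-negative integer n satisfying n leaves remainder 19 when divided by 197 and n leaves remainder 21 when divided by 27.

Combine the congruences pairwise.
From n ≡ 19 (mod 197) write n = 19 + 197t. Substituting into n ≡ 21 (mod 27) gives 197t ≡ 2 (mod 27), and since 8⁻¹ ≡ 17 (mod 27), t ≡ 7. Hence n ≡ 19 + 197·7 = 1398 (mod 5319).

1398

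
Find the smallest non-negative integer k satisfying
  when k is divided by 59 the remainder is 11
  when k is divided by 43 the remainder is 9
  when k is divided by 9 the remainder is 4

From k ≡ 11 (mod 59) write k = 11 + 59t. Substituting into k ≡ 9 (mod 43) gives 59t ≡ 41 (mod 43), and since 16⁻¹ ≡ 35 (mod 43), t ≡ 16. Hence k ≡ 11 + 59·16 = 955 (mod 2537).
From k ≡ 955 (mod 2537) write k = 955 + 2537t. Substituting into k ≡ 4 (mod 9) gives 2537t ≡ 3 (mod 9), and since 8⁻¹ ≡ 8 (mod 9), t ≡ 6. Hence k ≡ 955 + 2537·6 = 16177 (mod 22833).

16177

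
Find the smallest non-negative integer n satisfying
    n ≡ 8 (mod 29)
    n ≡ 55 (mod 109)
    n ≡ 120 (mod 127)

From n ≡ 8 (mod 29) write n = 8 + 29t. Substituting into n ≡ 55 (mod 109) gives 29t ≡ 47 (mod 109), and since 29⁻¹ ≡ 94 (mod 109), t ≡ 58. Hence n ≡ 8 + 29·58 = 1690 (mod 3161).
From n ≡ 1690 (mod 3161) write n = 1690 + 3161t. Substituting into n ≡ 120 (mod 127) gives 3161t ≡ 81 (mod 127), and since 113⁻¹ ≡ 9 (mod 127), t ≡ 94. Hence n ≡ 1690 + 3161·94 = 298824 (mod 401447).

298824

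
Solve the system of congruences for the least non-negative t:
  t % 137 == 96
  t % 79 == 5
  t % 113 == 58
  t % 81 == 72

24489531

The moduli are pairwise coprime; N = 137·79·113·81 = 99062919.
N/137 = 723087; 723087 ≡ 1 (mod 137), inverse 1.
N/79 = 1253961; 1253961 ≡ 73 (mod 79); 73·13 ≡ 1, so inverse 13.
N/113 = 876663; 876663 ≡ 9 (mod 113); 9·88 ≡ 1, so inverse 88.
N/81 = 1222999; 1222999 ≡ 61 (mod 81); 61·4 ≡ 1, so inverse 4.
t ≡ 96·723087·1 + 5·1253961·13 + 58·876663·88 + 72·1222999·4 = 4977635481.
4977635481 mod 99062919 = 24489531.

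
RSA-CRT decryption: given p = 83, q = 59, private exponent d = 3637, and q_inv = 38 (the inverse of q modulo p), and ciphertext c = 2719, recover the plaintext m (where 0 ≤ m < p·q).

d_p = d mod (p−1) = 3637 mod 82 = 29; d_q = d mod (q−1) = 41.
m₁ = c^(d_p) mod p: c ≡ 63 (mod 83), and 63^29 mod 83 = 9.
m₂ = c^(d_q) mod q: c ≡ 5 (mod 59), and 5^41 mod 59 = 41.
h = q_inv·(m₁ − m₂) mod p = 38·(9 − 41) mod 83 = 29.
m = m₂ + h·q = 41 + 29·59 = 1752.

1752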